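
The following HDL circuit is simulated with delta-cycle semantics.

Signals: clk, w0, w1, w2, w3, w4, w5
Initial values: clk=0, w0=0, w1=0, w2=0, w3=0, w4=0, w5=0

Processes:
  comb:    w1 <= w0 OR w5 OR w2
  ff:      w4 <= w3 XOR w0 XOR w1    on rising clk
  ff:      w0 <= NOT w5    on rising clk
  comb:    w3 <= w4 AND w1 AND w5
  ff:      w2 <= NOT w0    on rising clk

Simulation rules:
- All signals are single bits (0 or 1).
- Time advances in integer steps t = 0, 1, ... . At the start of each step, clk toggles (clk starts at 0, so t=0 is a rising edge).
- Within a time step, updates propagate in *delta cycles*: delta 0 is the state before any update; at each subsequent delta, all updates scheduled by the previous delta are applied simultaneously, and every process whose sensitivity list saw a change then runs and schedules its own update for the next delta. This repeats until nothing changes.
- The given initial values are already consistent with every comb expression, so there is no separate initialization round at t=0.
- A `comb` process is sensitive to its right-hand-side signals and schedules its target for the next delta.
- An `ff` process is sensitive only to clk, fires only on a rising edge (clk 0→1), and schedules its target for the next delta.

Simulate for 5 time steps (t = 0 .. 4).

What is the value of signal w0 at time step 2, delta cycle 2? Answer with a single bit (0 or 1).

1

t0.Δ0 clk=0 w0=0 w4=0 w3=0 w2=0 w5=0 w1=0
t0.Δ1 clk=1 w0=0 w4=0 w3=0 w2=0 w5=0 w1=0
t0.Δ2 clk=1 w0=1 w4=0 w3=0 w2=1 w5=0 w1=0
t0.Δ3 clk=1 w0=1 w4=0 w3=0 w2=1 w5=0 w1=1
t1.Δ0 clk=1 w0=1 w4=0 w3=0 w2=1 w5=0 w1=1
t1.Δ1 clk=0 w0=1 w4=0 w3=0 w2=1 w5=0 w1=1
t2.Δ0 clk=0 w0=1 w4=0 w3=0 w2=1 w5=0 w1=1
t2.Δ1 clk=1 w0=1 w4=0 w3=0 w2=1 w5=0 w1=1
t2.Δ2 clk=1 w0=1 w4=0 w3=0 w2=0 w5=0 w1=1
t3.Δ0 clk=1 w0=1 w4=0 w3=0 w2=0 w5=0 w1=1
t3.Δ1 clk=0 w0=1 w4=0 w3=0 w2=0 w5=0 w1=1
t4.Δ0 clk=0 w0=1 w4=0 w3=0 w2=0 w5=0 w1=1
t4.Δ1 clk=1 w0=1 w4=0 w3=0 w2=0 w5=0 w1=1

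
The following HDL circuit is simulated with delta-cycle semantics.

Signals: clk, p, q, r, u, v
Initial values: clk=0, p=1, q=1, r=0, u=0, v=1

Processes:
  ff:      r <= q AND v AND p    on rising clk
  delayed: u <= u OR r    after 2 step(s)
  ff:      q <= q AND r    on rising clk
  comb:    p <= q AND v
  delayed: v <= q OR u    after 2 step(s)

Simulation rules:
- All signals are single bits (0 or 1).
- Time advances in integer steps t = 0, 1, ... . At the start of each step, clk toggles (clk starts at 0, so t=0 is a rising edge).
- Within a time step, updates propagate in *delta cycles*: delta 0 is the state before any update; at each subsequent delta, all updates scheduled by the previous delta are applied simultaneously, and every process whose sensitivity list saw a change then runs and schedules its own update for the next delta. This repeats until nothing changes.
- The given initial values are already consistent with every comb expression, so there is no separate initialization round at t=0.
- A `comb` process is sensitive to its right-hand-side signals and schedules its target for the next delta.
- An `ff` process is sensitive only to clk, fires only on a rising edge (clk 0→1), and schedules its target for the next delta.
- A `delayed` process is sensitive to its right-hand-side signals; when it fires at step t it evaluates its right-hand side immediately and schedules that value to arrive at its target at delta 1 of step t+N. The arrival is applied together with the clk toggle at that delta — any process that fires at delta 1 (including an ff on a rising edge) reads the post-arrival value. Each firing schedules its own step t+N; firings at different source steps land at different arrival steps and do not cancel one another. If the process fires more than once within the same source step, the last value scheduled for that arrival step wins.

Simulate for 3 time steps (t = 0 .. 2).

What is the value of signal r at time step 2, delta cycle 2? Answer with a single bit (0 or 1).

t0.Δ0 p=1 clk=0 u=0 r=0 q=1 v=1
t0.Δ1 p=1 clk=1 u=0 r=0 q=1 v=1
t0.Δ2 p=1 clk=1 u=0 r=1 q=0 v=1
t0.Δ3 p=0 clk=1 u=0 r=1 q=0 v=1
t1.Δ0 p=0 clk=1 u=0 r=1 q=0 v=1
t1.Δ1 p=0 clk=0 u=0 r=1 q=0 v=1
t2.Δ0 p=0 clk=0 u=0 r=1 q=0 v=1
t2.Δ1 p=0 clk=1 u=1 r=1 q=0 v=0
t2.Δ2 p=0 clk=1 u=1 r=0 q=0 v=0

0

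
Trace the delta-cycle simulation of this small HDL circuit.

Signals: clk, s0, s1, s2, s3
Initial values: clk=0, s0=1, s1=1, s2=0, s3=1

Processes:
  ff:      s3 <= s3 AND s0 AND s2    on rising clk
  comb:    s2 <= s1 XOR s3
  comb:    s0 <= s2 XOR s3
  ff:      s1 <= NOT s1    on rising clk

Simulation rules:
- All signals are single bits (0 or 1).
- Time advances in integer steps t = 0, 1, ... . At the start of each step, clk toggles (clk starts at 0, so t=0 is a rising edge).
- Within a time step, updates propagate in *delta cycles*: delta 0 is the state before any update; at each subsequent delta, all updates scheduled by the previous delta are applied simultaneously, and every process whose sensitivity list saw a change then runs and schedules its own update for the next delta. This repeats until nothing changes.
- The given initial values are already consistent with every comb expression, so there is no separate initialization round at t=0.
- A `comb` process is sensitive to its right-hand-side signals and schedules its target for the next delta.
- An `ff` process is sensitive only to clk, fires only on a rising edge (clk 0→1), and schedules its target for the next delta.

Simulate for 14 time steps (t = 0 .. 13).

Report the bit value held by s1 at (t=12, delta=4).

0

t0.Δ0 s1=1 s3=1 s2=0 s0=1 clk=0
t0.Δ1 s1=1 s3=1 s2=0 s0=1 clk=1
t0.Δ2 s1=0 s3=0 s2=0 s0=1 clk=1
t0.Δ3 s1=0 s3=0 s2=0 s0=0 clk=1
t1.Δ0 s1=0 s3=0 s2=0 s0=0 clk=1
t1.Δ1 s1=0 s3=0 s2=0 s0=0 clk=0
t2.Δ0 s1=0 s3=0 s2=0 s0=0 clk=0
t2.Δ1 s1=0 s3=0 s2=0 s0=0 clk=1
t2.Δ2 s1=1 s3=0 s2=0 s0=0 clk=1
t2.Δ3 s1=1 s3=0 s2=1 s0=0 clk=1
t2.Δ4 s1=1 s3=0 s2=1 s0=1 clk=1
t3.Δ0 s1=1 s3=0 s2=1 s0=1 clk=1
t3.Δ1 s1=1 s3=0 s2=1 s0=1 clk=0
t4.Δ0 s1=1 s3=0 s2=1 s0=1 clk=0
t4.Δ1 s1=1 s3=0 s2=1 s0=1 clk=1
t4.Δ2 s1=0 s3=0 s2=1 s0=1 clk=1
t4.Δ3 s1=0 s3=0 s2=0 s0=1 clk=1
t4.Δ4 s1=0 s3=0 s2=0 s0=0 clk=1
t5.Δ0 s1=0 s3=0 s2=0 s0=0 clk=1
t5.Δ1 s1=0 s3=0 s2=0 s0=0 clk=0
t6.Δ0 s1=0 s3=0 s2=0 s0=0 clk=0
t6.Δ1 s1=0 s3=0 s2=0 s0=0 clk=1
t6.Δ2 s1=1 s3=0 s2=0 s0=0 clk=1
t6.Δ3 s1=1 s3=0 s2=1 s0=0 clk=1
t6.Δ4 s1=1 s3=0 s2=1 s0=1 clk=1
t7.Δ0 s1=1 s3=0 s2=1 s0=1 clk=1
t7.Δ1 s1=1 s3=0 s2=1 s0=1 clk=0
t8.Δ0 s1=1 s3=0 s2=1 s0=1 clk=0
t8.Δ1 s1=1 s3=0 s2=1 s0=1 clk=1
t8.Δ2 s1=0 s3=0 s2=1 s0=1 clk=1
t8.Δ3 s1=0 s3=0 s2=0 s0=1 clk=1
t8.Δ4 s1=0 s3=0 s2=0 s0=0 clk=1
t9.Δ0 s1=0 s3=0 s2=0 s0=0 clk=1
t9.Δ1 s1=0 s3=0 s2=0 s0=0 clk=0
t10.Δ0 s1=0 s3=0 s2=0 s0=0 clk=0
t10.Δ1 s1=0 s3=0 s2=0 s0=0 clk=1
t10.Δ2 s1=1 s3=0 s2=0 s0=0 clk=1
t10.Δ3 s1=1 s3=0 s2=1 s0=0 clk=1
t10.Δ4 s1=1 s3=0 s2=1 s0=1 clk=1
t11.Δ0 s1=1 s3=0 s2=1 s0=1 clk=1
t11.Δ1 s1=1 s3=0 s2=1 s0=1 clk=0
t12.Δ0 s1=1 s3=0 s2=1 s0=1 clk=0
t12.Δ1 s1=1 s3=0 s2=1 s0=1 clk=1
t12.Δ2 s1=0 s3=0 s2=1 s0=1 clk=1
t12.Δ3 s1=0 s3=0 s2=0 s0=1 clk=1
t12.Δ4 s1=0 s3=0 s2=0 s0=0 clk=1
t13.Δ0 s1=0 s3=0 s2=0 s0=0 clk=1
t13.Δ1 s1=0 s3=0 s2=0 s0=0 clk=0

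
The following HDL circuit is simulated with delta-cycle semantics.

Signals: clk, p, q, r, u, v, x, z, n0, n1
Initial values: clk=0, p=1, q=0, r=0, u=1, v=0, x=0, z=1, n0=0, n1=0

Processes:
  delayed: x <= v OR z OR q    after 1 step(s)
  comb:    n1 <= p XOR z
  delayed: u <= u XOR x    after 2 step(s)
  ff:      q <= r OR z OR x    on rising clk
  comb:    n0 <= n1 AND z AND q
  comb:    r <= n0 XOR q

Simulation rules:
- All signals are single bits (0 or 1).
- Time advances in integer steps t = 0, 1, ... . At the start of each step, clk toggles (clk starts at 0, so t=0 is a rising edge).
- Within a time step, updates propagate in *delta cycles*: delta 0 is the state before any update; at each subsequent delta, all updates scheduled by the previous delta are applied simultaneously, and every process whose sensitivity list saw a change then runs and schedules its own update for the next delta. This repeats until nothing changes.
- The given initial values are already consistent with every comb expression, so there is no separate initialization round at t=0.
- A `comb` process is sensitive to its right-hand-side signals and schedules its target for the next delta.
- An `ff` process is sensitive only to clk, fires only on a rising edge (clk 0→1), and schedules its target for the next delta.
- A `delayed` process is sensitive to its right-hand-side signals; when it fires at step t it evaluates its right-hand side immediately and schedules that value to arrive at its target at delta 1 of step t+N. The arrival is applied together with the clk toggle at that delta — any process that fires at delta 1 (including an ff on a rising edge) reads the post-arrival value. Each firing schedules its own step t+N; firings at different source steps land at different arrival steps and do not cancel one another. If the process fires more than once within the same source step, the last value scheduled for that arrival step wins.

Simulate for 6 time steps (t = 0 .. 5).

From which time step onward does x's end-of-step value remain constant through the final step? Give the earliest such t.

t=0 Δ0: v=0 x=0 n0=0 r=0 p=1 q=0 u=1 clk=0 n1=0 z=1
  Δ1: clk:0→1
  Δ2: q:0→1
  Δ3: r:0→1
  (3Δ to stable)
t=1 Δ0: v=0 x=0 n0=0 r=1 p=1 q=1 u=1 clk=1 n1=0 z=1
  Δ1: x:0→1, clk:1→0
  (1Δ to stable)
t=2 Δ0: v=0 x=1 n0=0 r=1 p=1 q=1 u=1 clk=0 n1=0 z=1
  Δ1: clk:0→1
  (1Δ to stable)
t=3 Δ0: v=0 x=1 n0=0 r=1 p=1 q=1 u=1 clk=1 n1=0 z=1
  Δ1: u:1→0, clk:1→0
  (1Δ to stable)
t=4 Δ0: v=0 x=1 n0=0 r=1 p=1 q=1 u=0 clk=0 n1=0 z=1
  Δ1: clk:0→1
  (1Δ to stable)
t=5 Δ0: v=0 x=1 n0=0 r=1 p=1 q=1 u=0 clk=1 n1=0 z=1
  Δ1: u:0→1, clk:1→0
  (1Δ to stable)

1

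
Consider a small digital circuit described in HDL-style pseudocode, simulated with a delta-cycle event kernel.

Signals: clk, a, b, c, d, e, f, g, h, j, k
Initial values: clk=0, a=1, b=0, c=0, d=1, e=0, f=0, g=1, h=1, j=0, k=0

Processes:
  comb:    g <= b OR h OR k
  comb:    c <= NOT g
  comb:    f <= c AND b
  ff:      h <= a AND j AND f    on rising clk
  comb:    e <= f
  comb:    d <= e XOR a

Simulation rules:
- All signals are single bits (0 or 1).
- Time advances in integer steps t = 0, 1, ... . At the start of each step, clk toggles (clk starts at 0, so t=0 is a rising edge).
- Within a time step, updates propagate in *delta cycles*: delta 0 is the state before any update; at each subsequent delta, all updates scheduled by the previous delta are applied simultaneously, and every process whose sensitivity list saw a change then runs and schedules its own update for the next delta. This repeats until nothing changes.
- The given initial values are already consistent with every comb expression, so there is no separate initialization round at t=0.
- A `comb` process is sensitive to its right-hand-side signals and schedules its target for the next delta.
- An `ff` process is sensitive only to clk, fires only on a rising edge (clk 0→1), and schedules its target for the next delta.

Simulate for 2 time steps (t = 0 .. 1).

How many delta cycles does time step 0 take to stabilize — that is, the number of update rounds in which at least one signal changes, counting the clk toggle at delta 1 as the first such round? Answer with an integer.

4

t0.Δ0 c=0 j=0 d=1 e=0 g=1 k=0 a=1 b=0 clk=0 h=1 f=0
t0.Δ1 c=0 j=0 d=1 e=0 g=1 k=0 a=1 b=0 clk=1 h=1 f=0
t0.Δ2 c=0 j=0 d=1 e=0 g=1 k=0 a=1 b=0 clk=1 h=0 f=0
t0.Δ3 c=0 j=0 d=1 e=0 g=0 k=0 a=1 b=0 clk=1 h=0 f=0
t0.Δ4 c=1 j=0 d=1 e=0 g=0 k=0 a=1 b=0 clk=1 h=0 f=0
t1.Δ0 c=1 j=0 d=1 e=0 g=0 k=0 a=1 b=0 clk=1 h=0 f=0
t1.Δ1 c=1 j=0 d=1 e=0 g=0 k=0 a=1 b=0 clk=0 h=0 f=0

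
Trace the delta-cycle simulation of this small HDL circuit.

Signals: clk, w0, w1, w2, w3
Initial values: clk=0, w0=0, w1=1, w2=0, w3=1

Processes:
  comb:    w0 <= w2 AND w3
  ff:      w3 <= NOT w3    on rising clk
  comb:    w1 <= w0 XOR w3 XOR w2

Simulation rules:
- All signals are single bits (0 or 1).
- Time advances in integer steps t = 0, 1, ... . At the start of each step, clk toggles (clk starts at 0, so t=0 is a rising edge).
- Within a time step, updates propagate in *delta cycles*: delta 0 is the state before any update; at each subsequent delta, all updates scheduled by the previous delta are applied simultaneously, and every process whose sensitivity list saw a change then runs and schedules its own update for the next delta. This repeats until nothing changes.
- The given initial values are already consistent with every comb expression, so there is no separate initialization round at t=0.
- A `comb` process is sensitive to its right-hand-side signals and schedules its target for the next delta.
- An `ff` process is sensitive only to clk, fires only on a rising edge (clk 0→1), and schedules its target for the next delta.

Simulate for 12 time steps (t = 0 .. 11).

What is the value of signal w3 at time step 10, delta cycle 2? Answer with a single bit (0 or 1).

1

[bits: w0,w1,w3,clk,w2]
t=0: Δ0=01100 Δ1=01110 Δ2=01010 Δ3=00010 | 3Δ
t=1: Δ0=00010 Δ1=00000 | 1Δ
t=2: Δ0=00000 Δ1=00010 Δ2=00110 Δ3=01110 | 3Δ
t=3: Δ0=01110 Δ1=01100 | 1Δ
t=4: Δ0=01100 Δ1=01110 Δ2=01010 Δ3=00010 | 3Δ
t=5: Δ0=00010 Δ1=00000 | 1Δ
t=6: Δ0=00000 Δ1=00010 Δ2=00110 Δ3=01110 | 3Δ
t=7: Δ0=01110 Δ1=01100 | 1Δ
t=8: Δ0=01100 Δ1=01110 Δ2=01010 Δ3=00010 | 3Δ
t=9: Δ0=00010 Δ1=00000 | 1Δ
t=10: Δ0=00000 Δ1=00010 Δ2=00110 Δ3=01110 | 3Δ
t=11: Δ0=01110 Δ1=01100 | 1Δ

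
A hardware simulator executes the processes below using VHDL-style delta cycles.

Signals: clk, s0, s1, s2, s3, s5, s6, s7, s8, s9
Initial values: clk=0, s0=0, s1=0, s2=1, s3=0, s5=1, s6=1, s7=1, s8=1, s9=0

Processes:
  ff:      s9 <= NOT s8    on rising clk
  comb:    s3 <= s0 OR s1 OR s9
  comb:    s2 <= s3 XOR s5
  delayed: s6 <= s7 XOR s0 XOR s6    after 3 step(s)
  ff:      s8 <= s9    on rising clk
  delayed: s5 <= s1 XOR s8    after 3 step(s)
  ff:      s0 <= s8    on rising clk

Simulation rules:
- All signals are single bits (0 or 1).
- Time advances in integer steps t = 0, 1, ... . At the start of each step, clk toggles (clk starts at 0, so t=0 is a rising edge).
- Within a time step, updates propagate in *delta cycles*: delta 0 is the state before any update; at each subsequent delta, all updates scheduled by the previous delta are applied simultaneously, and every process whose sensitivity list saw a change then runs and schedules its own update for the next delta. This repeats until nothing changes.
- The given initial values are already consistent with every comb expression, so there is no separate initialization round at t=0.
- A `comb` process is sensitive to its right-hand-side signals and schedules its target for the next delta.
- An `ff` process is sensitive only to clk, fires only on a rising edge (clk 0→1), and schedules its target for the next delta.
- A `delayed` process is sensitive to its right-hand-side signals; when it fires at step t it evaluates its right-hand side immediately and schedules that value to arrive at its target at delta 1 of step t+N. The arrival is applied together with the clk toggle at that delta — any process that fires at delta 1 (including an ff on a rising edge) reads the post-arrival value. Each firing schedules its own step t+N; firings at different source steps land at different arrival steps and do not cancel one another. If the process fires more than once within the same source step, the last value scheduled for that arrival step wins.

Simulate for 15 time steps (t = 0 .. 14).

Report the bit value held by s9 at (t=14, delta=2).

0

t0.Δ0 clk=0 s8=1 s7=1 s2=1 s5=1 s3=0 s0=0 s1=0 s6=1 s9=0
t0.Δ1 clk=1 s8=1 s7=1 s2=1 s5=1 s3=0 s0=0 s1=0 s6=1 s9=0
t0.Δ2 clk=1 s8=0 s7=1 s2=1 s5=1 s3=0 s0=1 s1=0 s6=1 s9=0
t0.Δ3 clk=1 s8=0 s7=1 s2=1 s5=1 s3=1 s0=1 s1=0 s6=1 s9=0
t0.Δ4 clk=1 s8=0 s7=1 s2=0 s5=1 s3=1 s0=1 s1=0 s6=1 s9=0
t1.Δ0 clk=1 s8=0 s7=1 s2=0 s5=1 s3=1 s0=1 s1=0 s6=1 s9=0
t1.Δ1 clk=0 s8=0 s7=1 s2=0 s5=1 s3=1 s0=1 s1=0 s6=1 s9=0
t2.Δ0 clk=0 s8=0 s7=1 s2=0 s5=1 s3=1 s0=1 s1=0 s6=1 s9=0
t2.Δ1 clk=1 s8=0 s7=1 s2=0 s5=1 s3=1 s0=1 s1=0 s6=1 s9=0
t2.Δ2 clk=1 s8=0 s7=1 s2=0 s5=1 s3=1 s0=0 s1=0 s6=1 s9=1
t3.Δ0 clk=1 s8=0 s7=1 s2=0 s5=1 s3=1 s0=0 s1=0 s6=1 s9=1
t3.Δ1 clk=0 s8=0 s7=1 s2=0 s5=0 s3=1 s0=0 s1=0 s6=1 s9=1
t3.Δ2 clk=0 s8=0 s7=1 s2=1 s5=0 s3=1 s0=0 s1=0 s6=1 s9=1
t4.Δ0 clk=0 s8=0 s7=1 s2=1 s5=0 s3=1 s0=0 s1=0 s6=1 s9=1
t4.Δ1 clk=1 s8=0 s7=1 s2=1 s5=0 s3=1 s0=0 s1=0 s6=1 s9=1
t4.Δ2 clk=1 s8=1 s7=1 s2=1 s5=0 s3=1 s0=0 s1=0 s6=1 s9=1
t5.Δ0 clk=1 s8=1 s7=1 s2=1 s5=0 s3=1 s0=0 s1=0 s6=1 s9=1
t5.Δ1 clk=0 s8=1 s7=1 s2=1 s5=0 s3=1 s0=0 s1=0 s6=0 s9=1
t6.Δ0 clk=0 s8=1 s7=1 s2=1 s5=0 s3=1 s0=0 s1=0 s6=0 s9=1
t6.Δ1 clk=1 s8=1 s7=1 s2=1 s5=0 s3=1 s0=0 s1=0 s6=0 s9=1
t6.Δ2 clk=1 s8=1 s7=1 s2=1 s5=0 s3=1 s0=1 s1=0 s6=0 s9=0
t7.Δ0 clk=1 s8=1 s7=1 s2=1 s5=0 s3=1 s0=1 s1=0 s6=0 s9=0
t7.Δ1 clk=0 s8=1 s7=1 s2=1 s5=1 s3=1 s0=1 s1=0 s6=0 s9=0
t7.Δ2 clk=0 s8=1 s7=1 s2=0 s5=1 s3=1 s0=1 s1=0 s6=0 s9=0
t8.Δ0 clk=0 s8=1 s7=1 s2=0 s5=1 s3=1 s0=1 s1=0 s6=0 s9=0
t8.Δ1 clk=1 s8=1 s7=1 s2=0 s5=1 s3=1 s0=1 s1=0 s6=1 s9=0
t8.Δ2 clk=1 s8=0 s7=1 s2=0 s5=1 s3=1 s0=1 s1=0 s6=1 s9=0
t9.Δ0 clk=1 s8=0 s7=1 s2=0 s5=1 s3=1 s0=1 s1=0 s6=1 s9=0
t9.Δ1 clk=0 s8=0 s7=1 s2=0 s5=1 s3=1 s0=1 s1=0 s6=0 s9=0
t10.Δ0 clk=0 s8=0 s7=1 s2=0 s5=1 s3=1 s0=1 s1=0 s6=0 s9=0
t10.Δ1 clk=1 s8=0 s7=1 s2=0 s5=1 s3=1 s0=1 s1=0 s6=0 s9=0
t10.Δ2 clk=1 s8=0 s7=1 s2=0 s5=1 s3=1 s0=0 s1=0 s6=0 s9=1
t11.Δ0 clk=1 s8=0 s7=1 s2=0 s5=1 s3=1 s0=0 s1=0 s6=0 s9=1
t11.Δ1 clk=0 s8=0 s7=1 s2=0 s5=0 s3=1 s0=0 s1=0 s6=1 s9=1
t11.Δ2 clk=0 s8=0 s7=1 s2=1 s5=0 s3=1 s0=0 s1=0 s6=1 s9=1
t12.Δ0 clk=0 s8=0 s7=1 s2=1 s5=0 s3=1 s0=0 s1=0 s6=1 s9=1
t12.Δ1 clk=1 s8=0 s7=1 s2=1 s5=0 s3=1 s0=0 s1=0 s6=0 s9=1
t12.Δ2 clk=1 s8=1 s7=1 s2=1 s5=0 s3=1 s0=0 s1=0 s6=0 s9=1
t13.Δ0 clk=1 s8=1 s7=1 s2=1 s5=0 s3=1 s0=0 s1=0 s6=0 s9=1
t13.Δ1 clk=0 s8=1 s7=1 s2=1 s5=0 s3=1 s0=0 s1=0 s6=1 s9=1
t14.Δ0 clk=0 s8=1 s7=1 s2=1 s5=0 s3=1 s0=0 s1=0 s6=1 s9=1
t14.Δ1 clk=1 s8=1 s7=1 s2=1 s5=0 s3=1 s0=0 s1=0 s6=0 s9=1
t14.Δ2 clk=1 s8=1 s7=1 s2=1 s5=0 s3=1 s0=1 s1=0 s6=0 s9=0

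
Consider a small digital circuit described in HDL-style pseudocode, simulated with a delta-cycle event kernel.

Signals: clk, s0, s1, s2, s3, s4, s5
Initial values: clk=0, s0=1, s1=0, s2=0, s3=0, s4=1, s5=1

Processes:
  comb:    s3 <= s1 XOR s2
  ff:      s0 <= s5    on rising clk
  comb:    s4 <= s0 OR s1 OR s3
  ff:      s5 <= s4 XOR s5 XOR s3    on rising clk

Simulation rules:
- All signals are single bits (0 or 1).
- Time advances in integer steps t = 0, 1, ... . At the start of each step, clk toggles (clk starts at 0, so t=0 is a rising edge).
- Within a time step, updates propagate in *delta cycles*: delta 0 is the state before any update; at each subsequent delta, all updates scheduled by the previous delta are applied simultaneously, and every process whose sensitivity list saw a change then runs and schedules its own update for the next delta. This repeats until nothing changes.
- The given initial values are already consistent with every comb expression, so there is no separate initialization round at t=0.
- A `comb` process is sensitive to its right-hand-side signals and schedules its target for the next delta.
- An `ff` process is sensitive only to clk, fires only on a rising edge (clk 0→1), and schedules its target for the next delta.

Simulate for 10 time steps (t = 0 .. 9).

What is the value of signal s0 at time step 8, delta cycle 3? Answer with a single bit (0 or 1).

0

[bits: s0,s4,s5,s2,s1,s3,clk]
t=0: Δ0=1110000 Δ1=1110001 Δ2=1100001 | 2Δ
t=1: Δ0=1100001 Δ1=1100000 | 1Δ
t=2: Δ0=1100000 Δ1=1100001 Δ2=0110001 Δ3=0010001 | 3Δ
t=3: Δ0=0010001 Δ1=0010000 | 1Δ
t=4: Δ0=0010000 Δ1=0010001 Δ2=1010001 Δ3=1110001 | 3Δ
t=5: Δ0=1110001 Δ1=1110000 | 1Δ
t=6: Δ0=1110000 Δ1=1110001 Δ2=1100001 | 2Δ
t=7: Δ0=1100001 Δ1=1100000 | 1Δ
t=8: Δ0=1100000 Δ1=1100001 Δ2=0110001 Δ3=0010001 | 3Δ
t=9: Δ0=0010001 Δ1=0010000 | 1Δ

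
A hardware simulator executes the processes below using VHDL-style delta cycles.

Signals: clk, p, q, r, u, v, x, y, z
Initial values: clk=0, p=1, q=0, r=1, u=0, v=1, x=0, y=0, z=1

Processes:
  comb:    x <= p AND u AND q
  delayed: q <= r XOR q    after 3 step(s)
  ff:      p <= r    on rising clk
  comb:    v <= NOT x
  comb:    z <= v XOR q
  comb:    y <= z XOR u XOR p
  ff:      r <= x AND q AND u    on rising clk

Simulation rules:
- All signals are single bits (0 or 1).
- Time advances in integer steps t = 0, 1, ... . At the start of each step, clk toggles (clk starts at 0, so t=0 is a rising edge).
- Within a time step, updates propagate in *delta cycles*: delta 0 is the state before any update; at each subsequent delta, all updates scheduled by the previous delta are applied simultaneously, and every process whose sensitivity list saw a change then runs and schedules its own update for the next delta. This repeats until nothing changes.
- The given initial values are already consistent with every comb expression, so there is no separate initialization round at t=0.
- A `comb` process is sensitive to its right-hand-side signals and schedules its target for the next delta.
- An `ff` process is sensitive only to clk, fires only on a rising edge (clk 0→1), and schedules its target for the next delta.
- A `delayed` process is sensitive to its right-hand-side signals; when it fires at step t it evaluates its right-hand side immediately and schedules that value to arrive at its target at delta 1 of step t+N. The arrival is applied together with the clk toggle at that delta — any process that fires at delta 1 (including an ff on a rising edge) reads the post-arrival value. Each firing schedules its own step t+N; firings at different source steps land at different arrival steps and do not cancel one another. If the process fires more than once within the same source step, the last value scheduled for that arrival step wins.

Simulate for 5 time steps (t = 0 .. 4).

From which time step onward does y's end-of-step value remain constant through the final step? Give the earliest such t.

t=0 Δ0: r=1 v=1 y=0 x=0 u=0 clk=0 q=0 z=1 p=1
  Δ1: clk:0→1
  Δ2: r:1→0
  (2Δ to stable)
t=1 Δ0: r=0 v=1 y=0 x=0 u=0 clk=1 q=0 z=1 p=1
  Δ1: clk:1→0
  (1Δ to stable)
t=2 Δ0: r=0 v=1 y=0 x=0 u=0 clk=0 q=0 z=1 p=1
  Δ1: clk:0→1
  Δ2: p:1→0
  Δ3: y:0→1
  (3Δ to stable)
t=3 Δ0: r=0 v=1 y=1 x=0 u=0 clk=1 q=0 z=1 p=0
  Δ1: clk:1→0
  (1Δ to stable)
t=4 Δ0: r=0 v=1 y=1 x=0 u=0 clk=0 q=0 z=1 p=0
  Δ1: clk:0→1
  (1Δ to stable)

2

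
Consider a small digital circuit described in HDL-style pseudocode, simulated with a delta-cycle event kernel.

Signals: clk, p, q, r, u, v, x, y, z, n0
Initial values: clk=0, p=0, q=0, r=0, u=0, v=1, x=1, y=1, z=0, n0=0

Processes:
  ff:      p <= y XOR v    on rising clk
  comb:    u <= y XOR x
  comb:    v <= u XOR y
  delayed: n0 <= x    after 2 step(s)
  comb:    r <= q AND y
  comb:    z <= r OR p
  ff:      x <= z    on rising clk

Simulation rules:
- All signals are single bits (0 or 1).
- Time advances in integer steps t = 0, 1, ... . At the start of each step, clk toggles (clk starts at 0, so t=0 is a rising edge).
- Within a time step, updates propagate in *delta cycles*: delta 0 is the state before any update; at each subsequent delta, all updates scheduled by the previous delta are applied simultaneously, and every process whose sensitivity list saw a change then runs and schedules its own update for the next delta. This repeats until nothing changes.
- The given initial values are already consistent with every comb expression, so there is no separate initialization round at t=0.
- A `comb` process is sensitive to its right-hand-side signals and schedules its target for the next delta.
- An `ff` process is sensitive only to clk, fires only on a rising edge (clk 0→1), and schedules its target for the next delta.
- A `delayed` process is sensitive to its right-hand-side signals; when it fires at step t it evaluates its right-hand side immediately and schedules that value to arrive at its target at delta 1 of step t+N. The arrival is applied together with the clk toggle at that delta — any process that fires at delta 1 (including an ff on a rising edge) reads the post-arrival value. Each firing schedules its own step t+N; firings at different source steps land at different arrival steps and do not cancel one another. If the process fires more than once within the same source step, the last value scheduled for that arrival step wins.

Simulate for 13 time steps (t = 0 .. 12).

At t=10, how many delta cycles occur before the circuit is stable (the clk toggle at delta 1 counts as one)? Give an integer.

3

t=0 Δ0: p=0 q=0 n0=0 r=0 u=0 z=0 v=1 x=1 y=1 clk=0
  Δ1: clk:0→1
  Δ2: x:1→0
  Δ3: u:0→1
  Δ4: v:1→0
  (4Δ to stable)
t=1 Δ0: p=0 q=0 n0=0 r=0 u=1 z=0 v=0 x=0 y=1 clk=1
  Δ1: clk:1→0
  (1Δ to stable)
t=2 Δ0: p=0 q=0 n0=0 r=0 u=1 z=0 v=0 x=0 y=1 clk=0
  Δ1: clk:0→1
  Δ2: p:0→1
  Δ3: z:0→1
  (3Δ to stable)
t=3 Δ0: p=1 q=0 n0=0 r=0 u=1 z=1 v=0 x=0 y=1 clk=1
  Δ1: clk:1→0
  (1Δ to stable)
t=4 Δ0: p=1 q=0 n0=0 r=0 u=1 z=1 v=0 x=0 y=1 clk=0
  Δ1: clk:0→1
  Δ2: x:0→1
  Δ3: u:1→0
  Δ4: v:0→1
  (4Δ to stable)
t=5 Δ0: p=1 q=0 n0=0 r=0 u=0 z=1 v=1 x=1 y=1 clk=1
  Δ1: clk:1→0
  (1Δ to stable)
t=6 Δ0: p=1 q=0 n0=0 r=0 u=0 z=1 v=1 x=1 y=1 clk=0
  Δ1: n0:0→1, clk:0→1
  Δ2: p:1→0
  Δ3: z:1→0
  (3Δ to stable)
t=7 Δ0: p=0 q=0 n0=1 r=0 u=0 z=0 v=1 x=1 y=1 clk=1
  Δ1: clk:1→0
  (1Δ to stable)
t=8 Δ0: p=0 q=0 n0=1 r=0 u=0 z=0 v=1 x=1 y=1 clk=0
  Δ1: clk:0→1
  Δ2: x:1→0
  Δ3: u:0→1
  Δ4: v:1→0
  (4Δ to stable)
t=9 Δ0: p=0 q=0 n0=1 r=0 u=1 z=0 v=0 x=0 y=1 clk=1
  Δ1: clk:1→0
  (1Δ to stable)
t=10 Δ0: p=0 q=0 n0=1 r=0 u=1 z=0 v=0 x=0 y=1 clk=0
  Δ1: n0:1→0, clk:0→1
  Δ2: p:0→1
  Δ3: z:0→1
  (3Δ to stable)
t=11 Δ0: p=1 q=0 n0=0 r=0 u=1 z=1 v=0 x=0 y=1 clk=1
  Δ1: clk:1→0
  (1Δ to stable)
t=12 Δ0: p=1 q=0 n0=0 r=0 u=1 z=1 v=0 x=0 y=1 clk=0
  Δ1: clk:0→1
  Δ2: x:0→1
  Δ3: u:1→0
  Δ4: v:0→1
  (4Δ to stable)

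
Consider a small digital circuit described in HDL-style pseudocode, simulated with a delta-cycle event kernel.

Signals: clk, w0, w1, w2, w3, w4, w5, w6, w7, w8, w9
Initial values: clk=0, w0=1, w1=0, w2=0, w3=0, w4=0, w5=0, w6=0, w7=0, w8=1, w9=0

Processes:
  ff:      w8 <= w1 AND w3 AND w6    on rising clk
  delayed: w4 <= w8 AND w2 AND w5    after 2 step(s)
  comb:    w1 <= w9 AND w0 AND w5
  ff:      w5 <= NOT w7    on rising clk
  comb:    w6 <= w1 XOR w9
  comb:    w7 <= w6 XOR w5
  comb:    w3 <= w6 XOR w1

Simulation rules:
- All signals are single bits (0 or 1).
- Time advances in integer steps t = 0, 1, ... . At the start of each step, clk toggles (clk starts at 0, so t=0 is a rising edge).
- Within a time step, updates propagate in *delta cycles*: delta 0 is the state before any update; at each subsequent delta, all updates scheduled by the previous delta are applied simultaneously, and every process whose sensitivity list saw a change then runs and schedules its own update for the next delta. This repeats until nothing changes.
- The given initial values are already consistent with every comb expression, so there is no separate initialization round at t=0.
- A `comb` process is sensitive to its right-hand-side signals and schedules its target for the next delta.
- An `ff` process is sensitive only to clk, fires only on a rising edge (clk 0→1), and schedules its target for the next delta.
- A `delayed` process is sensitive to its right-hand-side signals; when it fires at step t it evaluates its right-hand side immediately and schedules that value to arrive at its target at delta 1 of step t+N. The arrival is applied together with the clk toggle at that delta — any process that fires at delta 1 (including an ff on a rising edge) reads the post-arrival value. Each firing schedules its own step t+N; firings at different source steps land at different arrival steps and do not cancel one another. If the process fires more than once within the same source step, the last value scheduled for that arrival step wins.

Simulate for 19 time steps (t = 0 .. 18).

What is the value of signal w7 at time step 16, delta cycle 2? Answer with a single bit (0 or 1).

0

[bits: w7,w5,w1,w0,w9,w2,clk,w4,w8,w3,w6]
t=0: Δ0=00010000100 Δ1=00010010100 Δ2=01010010000 Δ3=11010010000 | 3Δ
t=1: Δ0=11010010000 Δ1=11010000000 | 1Δ
t=2: Δ0=11010000000 Δ1=11010010000 Δ2=10010010000 Δ3=00010010000 | 3Δ
t=3: Δ0=00010010000 Δ1=00010000000 | 1Δ
t=4: Δ0=00010000000 Δ1=00010010000 Δ2=01010010000 Δ3=11010010000 | 3Δ
t=5: Δ0=11010010000 Δ1=11010000000 | 1Δ
t=6: Δ0=11010000000 Δ1=11010010000 Δ2=10010010000 Δ3=00010010000 | 3Δ
t=7: Δ0=00010010000 Δ1=00010000000 | 1Δ
t=8: Δ0=00010000000 Δ1=00010010000 Δ2=01010010000 Δ3=11010010000 | 3Δ
t=9: Δ0=11010010000 Δ1=11010000000 | 1Δ
t=10: Δ0=11010000000 Δ1=11010010000 Δ2=10010010000 Δ3=00010010000 | 3Δ
t=11: Δ0=00010010000 Δ1=00010000000 | 1Δ
t=12: Δ0=00010000000 Δ1=00010010000 Δ2=01010010000 Δ3=11010010000 | 3Δ
t=13: Δ0=11010010000 Δ1=11010000000 | 1Δ
t=14: Δ0=11010000000 Δ1=11010010000 Δ2=10010010000 Δ3=00010010000 | 3Δ
t=15: Δ0=00010010000 Δ1=00010000000 | 1Δ
t=16: Δ0=00010000000 Δ1=00010010000 Δ2=01010010000 Δ3=11010010000 | 3Δ
t=17: Δ0=11010010000 Δ1=11010000000 | 1Δ
t=18: Δ0=11010000000 Δ1=11010010000 Δ2=10010010000 Δ3=00010010000 | 3Δ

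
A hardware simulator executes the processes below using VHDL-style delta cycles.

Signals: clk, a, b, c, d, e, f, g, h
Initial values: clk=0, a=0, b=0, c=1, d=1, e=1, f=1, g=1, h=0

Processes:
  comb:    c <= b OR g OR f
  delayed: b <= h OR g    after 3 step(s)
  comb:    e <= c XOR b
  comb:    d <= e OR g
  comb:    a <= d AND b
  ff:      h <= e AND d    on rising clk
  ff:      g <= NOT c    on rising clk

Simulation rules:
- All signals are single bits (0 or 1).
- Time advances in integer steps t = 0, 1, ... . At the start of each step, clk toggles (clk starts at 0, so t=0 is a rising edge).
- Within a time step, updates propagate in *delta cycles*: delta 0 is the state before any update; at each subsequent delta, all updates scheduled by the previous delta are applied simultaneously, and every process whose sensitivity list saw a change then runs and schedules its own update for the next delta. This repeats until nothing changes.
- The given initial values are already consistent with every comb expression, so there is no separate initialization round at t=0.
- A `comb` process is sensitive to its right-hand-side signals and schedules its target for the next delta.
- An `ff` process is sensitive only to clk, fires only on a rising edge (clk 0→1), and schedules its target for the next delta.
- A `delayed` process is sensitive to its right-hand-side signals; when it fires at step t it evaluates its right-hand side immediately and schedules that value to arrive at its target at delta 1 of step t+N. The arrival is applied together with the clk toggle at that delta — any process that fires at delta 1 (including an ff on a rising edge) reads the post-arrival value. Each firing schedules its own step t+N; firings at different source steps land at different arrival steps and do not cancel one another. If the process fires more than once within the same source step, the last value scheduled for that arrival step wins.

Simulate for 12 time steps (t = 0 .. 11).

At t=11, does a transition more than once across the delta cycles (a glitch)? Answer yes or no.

[bits: e,d,c,f,g,a,h,b,clk]
t=0: Δ0=111110000 Δ1=111110001 Δ2=111100101 | 2Δ
t=1: Δ0=111100101 Δ1=111100100 | 1Δ
t=2: Δ0=111100100 Δ1=111100101 | 1Δ
t=3: Δ0=111100101 Δ1=111100110 Δ2=011101110 Δ3=001101110 Δ4=001100110 | 4Δ
t=4: Δ0=001100110 Δ1=001100111 Δ2=001100011 | 2Δ
t=5: Δ0=001100011 Δ1=001100010 | 1Δ
t=6: Δ0=001100010 Δ1=001100011 | 1Δ
t=7: Δ0=001100011 Δ1=001100000 Δ2=101100000 Δ3=111100000 | 3Δ
t=8: Δ0=111100000 Δ1=111100001 Δ2=111100101 | 2Δ
t=9: Δ0=111100101 Δ1=111100100 | 1Δ
t=10: Δ0=111100100 Δ1=111100101 | 1Δ
t=11: Δ0=111100101 Δ1=111100110 Δ2=011101110 Δ3=001101110 Δ4=001100110 | 4Δ

yes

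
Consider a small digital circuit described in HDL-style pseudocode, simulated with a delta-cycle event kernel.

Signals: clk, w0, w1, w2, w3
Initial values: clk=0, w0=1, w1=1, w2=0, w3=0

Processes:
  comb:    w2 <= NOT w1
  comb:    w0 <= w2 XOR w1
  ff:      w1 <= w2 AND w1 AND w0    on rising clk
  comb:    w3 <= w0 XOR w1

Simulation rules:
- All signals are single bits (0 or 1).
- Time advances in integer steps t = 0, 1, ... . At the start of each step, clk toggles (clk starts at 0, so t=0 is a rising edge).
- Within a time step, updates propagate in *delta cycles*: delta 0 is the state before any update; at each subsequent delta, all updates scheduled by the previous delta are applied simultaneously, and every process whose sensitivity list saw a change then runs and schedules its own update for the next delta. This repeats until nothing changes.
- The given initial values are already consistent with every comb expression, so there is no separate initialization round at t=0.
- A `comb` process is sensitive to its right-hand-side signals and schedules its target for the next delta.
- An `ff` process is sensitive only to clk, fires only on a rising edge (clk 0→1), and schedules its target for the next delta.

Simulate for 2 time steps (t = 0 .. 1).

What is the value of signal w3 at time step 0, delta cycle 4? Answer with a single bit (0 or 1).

t0.Δ0 w3=0 clk=0 w1=1 w0=1 w2=0
t0.Δ1 w3=0 clk=1 w1=1 w0=1 w2=0
t0.Δ2 w3=0 clk=1 w1=0 w0=1 w2=0
t0.Δ3 w3=1 clk=1 w1=0 w0=0 w2=1
t0.Δ4 w3=0 clk=1 w1=0 w0=1 w2=1
t0.Δ5 w3=1 clk=1 w1=0 w0=1 w2=1
t1.Δ0 w3=1 clk=1 w1=0 w0=1 w2=1
t1.Δ1 w3=1 clk=0 w1=0 w0=1 w2=1

0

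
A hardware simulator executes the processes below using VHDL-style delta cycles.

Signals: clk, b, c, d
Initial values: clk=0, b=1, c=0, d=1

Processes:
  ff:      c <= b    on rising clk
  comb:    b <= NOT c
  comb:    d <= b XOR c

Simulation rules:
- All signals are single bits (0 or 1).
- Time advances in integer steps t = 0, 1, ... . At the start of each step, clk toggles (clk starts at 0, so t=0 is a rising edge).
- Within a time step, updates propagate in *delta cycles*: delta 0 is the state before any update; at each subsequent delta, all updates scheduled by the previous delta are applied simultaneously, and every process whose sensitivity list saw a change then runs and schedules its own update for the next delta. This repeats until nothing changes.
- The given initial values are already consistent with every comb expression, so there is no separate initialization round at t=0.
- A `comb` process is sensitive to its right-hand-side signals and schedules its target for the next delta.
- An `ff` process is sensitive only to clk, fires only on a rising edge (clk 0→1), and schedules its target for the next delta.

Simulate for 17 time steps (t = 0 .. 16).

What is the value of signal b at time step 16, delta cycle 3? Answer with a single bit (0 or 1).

0

t0.Δ0 clk=0 d=1 b=1 c=0
t0.Δ1 clk=1 d=1 b=1 c=0
t0.Δ2 clk=1 d=1 b=1 c=1
t0.Δ3 clk=1 d=0 b=0 c=1
t0.Δ4 clk=1 d=1 b=0 c=1
t1.Δ0 clk=1 d=1 b=0 c=1
t1.Δ1 clk=0 d=1 b=0 c=1
t2.Δ0 clk=0 d=1 b=0 c=1
t2.Δ1 clk=1 d=1 b=0 c=1
t2.Δ2 clk=1 d=1 b=0 c=0
t2.Δ3 clk=1 d=0 b=1 c=0
t2.Δ4 clk=1 d=1 b=1 c=0
t3.Δ0 clk=1 d=1 b=1 c=0
t3.Δ1 clk=0 d=1 b=1 c=0
t4.Δ0 clk=0 d=1 b=1 c=0
t4.Δ1 clk=1 d=1 b=1 c=0
t4.Δ2 clk=1 d=1 b=1 c=1
t4.Δ3 clk=1 d=0 b=0 c=1
t4.Δ4 clk=1 d=1 b=0 c=1
t5.Δ0 clk=1 d=1 b=0 c=1
t5.Δ1 clk=0 d=1 b=0 c=1
t6.Δ0 clk=0 d=1 b=0 c=1
t6.Δ1 clk=1 d=1 b=0 c=1
t6.Δ2 clk=1 d=1 b=0 c=0
t6.Δ3 clk=1 d=0 b=1 c=0
t6.Δ4 clk=1 d=1 b=1 c=0
t7.Δ0 clk=1 d=1 b=1 c=0
t7.Δ1 clk=0 d=1 b=1 c=0
t8.Δ0 clk=0 d=1 b=1 c=0
t8.Δ1 clk=1 d=1 b=1 c=0
t8.Δ2 clk=1 d=1 b=1 c=1
t8.Δ3 clk=1 d=0 b=0 c=1
t8.Δ4 clk=1 d=1 b=0 c=1
t9.Δ0 clk=1 d=1 b=0 c=1
t9.Δ1 clk=0 d=1 b=0 c=1
t10.Δ0 clk=0 d=1 b=0 c=1
t10.Δ1 clk=1 d=1 b=0 c=1
t10.Δ2 clk=1 d=1 b=0 c=0
t10.Δ3 clk=1 d=0 b=1 c=0
t10.Δ4 clk=1 d=1 b=1 c=0
t11.Δ0 clk=1 d=1 b=1 c=0
t11.Δ1 clk=0 d=1 b=1 c=0
t12.Δ0 clk=0 d=1 b=1 c=0
t12.Δ1 clk=1 d=1 b=1 c=0
t12.Δ2 clk=1 d=1 b=1 c=1
t12.Δ3 clk=1 d=0 b=0 c=1
t12.Δ4 clk=1 d=1 b=0 c=1
t13.Δ0 clk=1 d=1 b=0 c=1
t13.Δ1 clk=0 d=1 b=0 c=1
t14.Δ0 clk=0 d=1 b=0 c=1
t14.Δ1 clk=1 d=1 b=0 c=1
t14.Δ2 clk=1 d=1 b=0 c=0
t14.Δ3 clk=1 d=0 b=1 c=0
t14.Δ4 clk=1 d=1 b=1 c=0
t15.Δ0 clk=1 d=1 b=1 c=0
t15.Δ1 clk=0 d=1 b=1 c=0
t16.Δ0 clk=0 d=1 b=1 c=0
t16.Δ1 clk=1 d=1 b=1 c=0
t16.Δ2 clk=1 d=1 b=1 c=1
t16.Δ3 clk=1 d=0 b=0 c=1
t16.Δ4 clk=1 d=1 b=0 c=1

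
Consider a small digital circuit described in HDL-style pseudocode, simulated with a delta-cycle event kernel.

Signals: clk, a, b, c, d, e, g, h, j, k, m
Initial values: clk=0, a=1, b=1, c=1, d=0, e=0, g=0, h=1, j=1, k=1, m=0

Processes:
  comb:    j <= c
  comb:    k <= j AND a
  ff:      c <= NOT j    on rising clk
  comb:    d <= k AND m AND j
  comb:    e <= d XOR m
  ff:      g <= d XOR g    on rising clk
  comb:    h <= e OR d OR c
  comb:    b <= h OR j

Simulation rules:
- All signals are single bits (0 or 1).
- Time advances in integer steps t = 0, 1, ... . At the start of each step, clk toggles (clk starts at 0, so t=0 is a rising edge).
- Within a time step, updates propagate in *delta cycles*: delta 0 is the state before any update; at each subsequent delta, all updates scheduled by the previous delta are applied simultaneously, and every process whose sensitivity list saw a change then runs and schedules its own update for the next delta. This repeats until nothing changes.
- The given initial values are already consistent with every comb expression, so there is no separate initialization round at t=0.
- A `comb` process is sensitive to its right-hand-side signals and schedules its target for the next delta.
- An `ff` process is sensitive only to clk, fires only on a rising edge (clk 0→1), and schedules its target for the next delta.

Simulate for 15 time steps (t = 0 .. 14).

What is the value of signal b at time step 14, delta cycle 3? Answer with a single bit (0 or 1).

t=0 Δ0: h=1 e=0 j=1 k=1 a=1 g=0 clk=0 b=1 d=0 m=0 c=1
  Δ1: clk:0→1
  Δ2: c:1→0
  Δ3: h:1→0, j:1→0
  Δ4: k:1→0, b:1→0
  (4Δ to stable)
t=1 Δ0: h=0 e=0 j=0 k=0 a=1 g=0 clk=1 b=0 d=0 m=0 c=0
  Δ1: clk:1→0
  (1Δ to stable)
t=2 Δ0: h=0 e=0 j=0 k=0 a=1 g=0 clk=0 b=0 d=0 m=0 c=0
  Δ1: clk:0→1
  Δ2: c:0→1
  Δ3: h:0→1, j:0→1
  Δ4: k:0→1, b:0→1
  (4Δ to stable)
t=3 Δ0: h=1 e=0 j=1 k=1 a=1 g=0 clk=1 b=1 d=0 m=0 c=1
  Δ1: clk:1→0
  (1Δ to stable)
t=4 Δ0: h=1 e=0 j=1 k=1 a=1 g=0 clk=0 b=1 d=0 m=0 c=1
  Δ1: clk:0→1
  Δ2: c:1→0
  Δ3: h:1→0, j:1→0
  Δ4: k:1→0, b:1→0
  (4Δ to stable)
t=5 Δ0: h=0 e=0 j=0 k=0 a=1 g=0 clk=1 b=0 d=0 m=0 c=0
  Δ1: clk:1→0
  (1Δ to stable)
t=6 Δ0: h=0 e=0 j=0 k=0 a=1 g=0 clk=0 b=0 d=0 m=0 c=0
  Δ1: clk:0→1
  Δ2: c:0→1
  Δ3: h:0→1, j:0→1
  Δ4: k:0→1, b:0→1
  (4Δ to stable)
t=7 Δ0: h=1 e=0 j=1 k=1 a=1 g=0 clk=1 b=1 d=0 m=0 c=1
  Δ1: clk:1→0
  (1Δ to stable)
t=8 Δ0: h=1 e=0 j=1 k=1 a=1 g=0 clk=0 b=1 d=0 m=0 c=1
  Δ1: clk:0→1
  Δ2: c:1→0
  Δ3: h:1→0, j:1→0
  Δ4: k:1→0, b:1→0
  (4Δ to stable)
t=9 Δ0: h=0 e=0 j=0 k=0 a=1 g=0 clk=1 b=0 d=0 m=0 c=0
  Δ1: clk:1→0
  (1Δ to stable)
t=10 Δ0: h=0 e=0 j=0 k=0 a=1 g=0 clk=0 b=0 d=0 m=0 c=0
  Δ1: clk:0→1
  Δ2: c:0→1
  Δ3: h:0→1, j:0→1
  Δ4: k:0→1, b:0→1
  (4Δ to stable)
t=11 Δ0: h=1 e=0 j=1 k=1 a=1 g=0 clk=1 b=1 d=0 m=0 c=1
  Δ1: clk:1→0
  (1Δ to stable)
t=12 Δ0: h=1 e=0 j=1 k=1 a=1 g=0 clk=0 b=1 d=0 m=0 c=1
  Δ1: clk:0→1
  Δ2: c:1→0
  Δ3: h:1→0, j:1→0
  Δ4: k:1→0, b:1→0
  (4Δ to stable)
t=13 Δ0: h=0 e=0 j=0 k=0 a=1 g=0 clk=1 b=0 d=0 m=0 c=0
  Δ1: clk:1→0
  (1Δ to stable)
t=14 Δ0: h=0 e=0 j=0 k=0 a=1 g=0 clk=0 b=0 d=0 m=0 c=0
  Δ1: clk:0→1
  Δ2: c:0→1
  Δ3: h:0→1, j:0→1
  Δ4: k:0→1, b:0→1
  (4Δ to stable)

0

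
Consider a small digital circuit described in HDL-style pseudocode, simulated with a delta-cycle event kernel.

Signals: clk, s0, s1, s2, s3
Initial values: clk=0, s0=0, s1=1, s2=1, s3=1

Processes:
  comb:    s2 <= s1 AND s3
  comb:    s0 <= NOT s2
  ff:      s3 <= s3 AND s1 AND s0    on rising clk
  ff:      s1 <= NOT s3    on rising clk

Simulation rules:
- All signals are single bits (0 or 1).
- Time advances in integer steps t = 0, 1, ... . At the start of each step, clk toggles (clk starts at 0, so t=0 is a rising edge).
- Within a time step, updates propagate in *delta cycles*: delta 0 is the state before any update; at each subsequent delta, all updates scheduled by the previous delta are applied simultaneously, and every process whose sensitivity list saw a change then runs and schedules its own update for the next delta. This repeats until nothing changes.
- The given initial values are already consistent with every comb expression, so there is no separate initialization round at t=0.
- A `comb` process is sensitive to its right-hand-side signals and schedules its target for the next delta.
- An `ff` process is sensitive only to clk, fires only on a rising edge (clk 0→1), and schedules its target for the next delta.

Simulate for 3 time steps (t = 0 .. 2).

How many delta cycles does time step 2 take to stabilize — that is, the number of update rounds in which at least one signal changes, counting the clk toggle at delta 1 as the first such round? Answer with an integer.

2

t0.Δ0 s2=1 clk=0 s1=1 s3=1 s0=0
t0.Δ1 s2=1 clk=1 s1=1 s3=1 s0=0
t0.Δ2 s2=1 clk=1 s1=0 s3=0 s0=0
t0.Δ3 s2=0 clk=1 s1=0 s3=0 s0=0
t0.Δ4 s2=0 clk=1 s1=0 s3=0 s0=1
t1.Δ0 s2=0 clk=1 s1=0 s3=0 s0=1
t1.Δ1 s2=0 clk=0 s1=0 s3=0 s0=1
t2.Δ0 s2=0 clk=0 s1=0 s3=0 s0=1
t2.Δ1 s2=0 clk=1 s1=0 s3=0 s0=1
t2.Δ2 s2=0 clk=1 s1=1 s3=0 s0=1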